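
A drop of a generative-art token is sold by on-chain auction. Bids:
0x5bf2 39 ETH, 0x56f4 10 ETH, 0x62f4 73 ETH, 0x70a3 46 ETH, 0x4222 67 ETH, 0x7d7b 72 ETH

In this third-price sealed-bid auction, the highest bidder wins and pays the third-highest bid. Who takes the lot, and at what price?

0x62f4 pays 67 ETH

Sorting bids: 73 (0x62f4) > 72 (0x7d7b) > 67 (0x4222) > 46 (0x70a3) > 39 (0x5bf2) > 10 (0x56f4)
0x62f4 is highest; pays the third-highest bid, 67 ETH.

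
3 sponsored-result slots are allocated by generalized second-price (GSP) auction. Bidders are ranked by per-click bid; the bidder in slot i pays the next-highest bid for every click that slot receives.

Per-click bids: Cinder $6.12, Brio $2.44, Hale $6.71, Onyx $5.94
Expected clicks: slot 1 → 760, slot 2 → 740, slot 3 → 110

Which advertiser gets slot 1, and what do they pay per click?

Hale; $6.12 per click

Sorting advertisers: $6.71 (Hale) > $6.12 (Cinder) > $5.94 (Onyx) > $2.44 (Brio)
Slot 1 goes to the first-ranked bidder, Hale, who pays the next bid down: $6.12/click.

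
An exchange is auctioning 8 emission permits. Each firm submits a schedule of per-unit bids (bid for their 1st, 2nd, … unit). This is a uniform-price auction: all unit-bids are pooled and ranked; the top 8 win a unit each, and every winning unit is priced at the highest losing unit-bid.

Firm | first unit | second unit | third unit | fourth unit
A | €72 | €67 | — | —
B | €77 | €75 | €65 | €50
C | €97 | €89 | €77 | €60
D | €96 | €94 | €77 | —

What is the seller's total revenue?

Pooled unit-bids ranked (top 8): 97 (C-1), 96 (D-1), 94 (D-2), 89 (C-2), 77 (B-1), 77 (C-3), 77 (D-3), 75 (B-2)
The (k+1)-th unit-bid is €72.
Allocation: B 2, C 3, D 3. Every unit priced at €72.
Revenue = 8 × 72 = €576.

Total revenue: €576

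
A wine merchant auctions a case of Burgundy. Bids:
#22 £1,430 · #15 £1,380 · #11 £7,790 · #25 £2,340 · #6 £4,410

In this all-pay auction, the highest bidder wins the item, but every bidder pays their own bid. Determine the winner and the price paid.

#11 pays £7,790

Bids ranked: 7,790 (#11) > 4,410 (#6) > 2,340 (#25) > 1,430 (#22) > 1,380 (#15)
#11 is highest and takes the item; every bidder forfeits their bid.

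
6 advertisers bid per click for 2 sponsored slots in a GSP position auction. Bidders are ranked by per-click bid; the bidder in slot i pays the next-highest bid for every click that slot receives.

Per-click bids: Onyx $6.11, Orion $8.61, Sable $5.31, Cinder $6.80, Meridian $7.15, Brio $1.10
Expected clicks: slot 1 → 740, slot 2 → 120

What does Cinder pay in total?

Per-click bids in order: $8.61 (Orion) > $7.15 (Meridian) > $6.80 (Cinder) > …
Cinder ranks below slot 2 → no slot, pays nothing.

Cinder pays $0.00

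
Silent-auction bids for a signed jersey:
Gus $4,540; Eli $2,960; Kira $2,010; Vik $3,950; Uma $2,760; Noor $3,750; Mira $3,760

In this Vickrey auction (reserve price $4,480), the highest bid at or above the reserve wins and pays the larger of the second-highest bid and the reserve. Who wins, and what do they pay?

Bids ranked: 4,540 (Gus) > 3,950 (Vik) > 3,760 (Mira) > 3,750 (Noor) > 2,960 (Eli) > 2,760 (Uma) > …
Highest eligible bid: Gus at $4,540.
max(second-highest $3,950, reserve $4,480) = $4,480.

Gus pays $4,480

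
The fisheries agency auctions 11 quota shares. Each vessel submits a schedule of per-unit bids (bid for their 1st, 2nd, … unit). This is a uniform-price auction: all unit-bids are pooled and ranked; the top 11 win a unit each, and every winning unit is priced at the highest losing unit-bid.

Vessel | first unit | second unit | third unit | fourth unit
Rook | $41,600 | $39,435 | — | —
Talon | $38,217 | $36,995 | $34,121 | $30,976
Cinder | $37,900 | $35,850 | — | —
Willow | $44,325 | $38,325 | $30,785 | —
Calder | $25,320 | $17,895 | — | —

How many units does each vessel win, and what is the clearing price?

Cinder 2, Rook 2, Talon 4, Willow 3; clearing price $25,320

Merging the schedules and taking the best 11: 44,325 (Willow-1), 41,600 (Rook-1), 39,435 (Rook-2), 38,325 (Willow-2), 38,217 (Talon-1), 37,900 (Cinder-1), 36,995 (Talon-2), 35,850 (Cinder-2), 34,121 (Talon-3), 30,976 (Talon-4), 30,785 (Willow-3)
First bid not allocated: $25,320.
Allocation: Cinder 2, Rook 2, Talon 4, Willow 3.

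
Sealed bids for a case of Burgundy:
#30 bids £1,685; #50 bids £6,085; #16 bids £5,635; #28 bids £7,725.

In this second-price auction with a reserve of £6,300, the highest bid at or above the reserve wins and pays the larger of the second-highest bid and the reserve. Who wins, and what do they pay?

#28 pays £6,300

Rule: the highest bid at or above the reserve wins and pays the larger of the second-highest bid and the reserve.
Sorting bids: 7,725 (#28) > 6,085 (#50) > 5,635 (#16) > 1,685 (#30)
Highest eligible bid: #28 at £7,725.
max(second-highest £6,085, reserve £6,300) = £6,300.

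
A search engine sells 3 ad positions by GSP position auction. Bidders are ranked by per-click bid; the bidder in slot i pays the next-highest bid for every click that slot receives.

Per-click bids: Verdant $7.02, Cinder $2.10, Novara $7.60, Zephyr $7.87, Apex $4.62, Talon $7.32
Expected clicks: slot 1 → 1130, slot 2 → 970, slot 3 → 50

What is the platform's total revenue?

Ranked by bid: $7.87 (Zephyr) > $7.60 (Novara) > $7.32 (Talon) > $7.02 (Verdant) > …
Slot 1: Zephyr pays $7.60 × 1130 = $8588.00
Slot 2: Novara pays $7.32 × 970 = $7100.40
Slot 3: Talon pays $7.02 × 50 = $351.00
Total = $16039.40

Total revenue: $16039.40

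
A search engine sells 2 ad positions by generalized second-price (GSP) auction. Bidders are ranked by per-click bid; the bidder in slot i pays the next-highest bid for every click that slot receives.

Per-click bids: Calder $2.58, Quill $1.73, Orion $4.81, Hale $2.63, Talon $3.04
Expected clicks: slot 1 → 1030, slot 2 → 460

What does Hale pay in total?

Sorting advertisers: $4.81 (Orion) > $3.04 (Talon) > $2.63 (Hale) > …
Hale ranks below slot 2 → no slot, pays nothing.

Hale pays $0.00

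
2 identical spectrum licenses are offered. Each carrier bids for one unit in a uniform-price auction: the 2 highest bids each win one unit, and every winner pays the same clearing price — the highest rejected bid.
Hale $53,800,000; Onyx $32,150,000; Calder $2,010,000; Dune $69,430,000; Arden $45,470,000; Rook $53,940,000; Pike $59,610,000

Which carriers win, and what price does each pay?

Dune, Pike; each pays $53,940,000

Sorting: 69,430,000 (Dune), 59,610,000 (Pike), 53,940,000 (Rook), 53,800,000 (Hale), …
The 2 highest are Dune, Pike.
Clearing price = highest rejected bid = $53,940,000.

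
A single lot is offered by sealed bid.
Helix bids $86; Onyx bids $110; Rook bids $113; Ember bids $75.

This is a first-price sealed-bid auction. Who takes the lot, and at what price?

Rook pays $113

Bids ranked: 113 (Rook) > 110 (Onyx) > 86 (Helix) > 75 (Ember)
First-price: Rook pays what they bid, $113.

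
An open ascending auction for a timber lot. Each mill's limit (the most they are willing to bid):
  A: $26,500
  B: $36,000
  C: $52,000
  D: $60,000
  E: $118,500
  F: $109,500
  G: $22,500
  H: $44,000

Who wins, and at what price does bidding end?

E wins at $109,500

Open ascending-bid auction: the price rises until one bidder remains; the winner pays the price at which the last rival dropped out.
Limits in order: 118,500 (E) > 109,500 (F) > 60,000 (D) > 52,000 (C) > 44,000 (H) > 36,000 (B) > …
F is the last rival to drop out, at $109,500; E remains and wins at that price.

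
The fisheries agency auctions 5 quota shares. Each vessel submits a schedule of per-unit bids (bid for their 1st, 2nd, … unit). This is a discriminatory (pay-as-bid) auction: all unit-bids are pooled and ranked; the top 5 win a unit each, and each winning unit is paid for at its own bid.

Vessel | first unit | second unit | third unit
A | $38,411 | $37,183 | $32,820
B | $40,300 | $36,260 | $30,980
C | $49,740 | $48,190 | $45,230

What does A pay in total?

A pays $38,411

All unit-bids, highest first — top 5: 49,740 (C-1), 48,190 (C-2), 45,230 (C-3), 40,300 (B-1), 38,411 (A-1)
Next rejected bid: $37,183 (not a price — pay-as-bid).
A's winning unit-bids: 38,411 = $38,411.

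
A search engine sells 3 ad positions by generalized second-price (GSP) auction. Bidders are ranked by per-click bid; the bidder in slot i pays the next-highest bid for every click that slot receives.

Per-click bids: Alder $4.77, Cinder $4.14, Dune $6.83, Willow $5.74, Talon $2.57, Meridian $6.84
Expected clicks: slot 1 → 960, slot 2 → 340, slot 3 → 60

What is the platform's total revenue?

Total revenue: $8794.60

Per-click bids in order: $6.84 (Meridian) > $6.83 (Dune) > $5.74 (Willow) > $4.77 (Alder) > …
Slot 1: Meridian pays $6.83 × 960 = $6556.80
Slot 2: Dune pays $5.74 × 340 = $1951.60
Slot 3: Willow pays $4.77 × 60 = $286.20
Total = $8794.60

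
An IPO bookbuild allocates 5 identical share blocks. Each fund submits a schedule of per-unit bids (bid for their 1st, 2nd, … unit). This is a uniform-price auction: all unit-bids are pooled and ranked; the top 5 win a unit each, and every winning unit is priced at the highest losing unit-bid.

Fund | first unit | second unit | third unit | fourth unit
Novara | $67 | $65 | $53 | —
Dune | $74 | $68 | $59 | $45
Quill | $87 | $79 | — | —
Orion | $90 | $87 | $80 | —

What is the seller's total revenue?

Total revenue: $370

Merging the schedules and taking the best 5: 90 (Orion-1), 87 (Quill-1), 87 (Orion-2), 80 (Orion-3), 79 (Quill-2)
The (k+1)-th unit-bid is $74.
Allocation: Orion 3, Quill 2. Every unit priced at $74.
Revenue = 5 × 74 = $370.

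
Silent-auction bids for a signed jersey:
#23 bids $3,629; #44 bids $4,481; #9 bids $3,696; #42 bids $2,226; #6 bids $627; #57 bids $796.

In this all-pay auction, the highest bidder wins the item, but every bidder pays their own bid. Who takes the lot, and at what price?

#44 pays $4,481

Rule: the highest bidder wins the item, but every bidder pays their own bid.
Sorting bids: 4,481 (#44) > 3,696 (#9) > 3,629 (#23) > 2,226 (#42) > 796 (#57) > 627 (#6)
#44 is highest and takes the item; every bidder forfeits their bid.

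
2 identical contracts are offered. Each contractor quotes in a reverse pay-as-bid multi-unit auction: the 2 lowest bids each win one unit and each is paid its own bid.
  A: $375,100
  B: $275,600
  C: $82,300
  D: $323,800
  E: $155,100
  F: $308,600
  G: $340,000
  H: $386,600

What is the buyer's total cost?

Bids ranked low→high: 82,300 (C), 155,100 (E), 275,600 (B), 308,600 (F), …
Lowest 2: C, E.
Total cost = 82,300 + 155,100 = $237,400.

Total cost: $237,400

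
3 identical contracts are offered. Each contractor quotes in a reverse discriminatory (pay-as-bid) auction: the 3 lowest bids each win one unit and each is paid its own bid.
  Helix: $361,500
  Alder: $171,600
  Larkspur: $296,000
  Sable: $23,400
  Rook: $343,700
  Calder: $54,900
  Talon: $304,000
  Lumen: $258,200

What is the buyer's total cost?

Ordering the bids: 23,400 (Sable), 54,900 (Calder), 171,600 (Alder), 258,200 (Lumen), 296,000 (Larkspur), …
Winners (3 units): Sable, Calder, Alder.
Total cost = 23,400 + 54,900 + 171,600 = $249,900.

Total cost: $249,900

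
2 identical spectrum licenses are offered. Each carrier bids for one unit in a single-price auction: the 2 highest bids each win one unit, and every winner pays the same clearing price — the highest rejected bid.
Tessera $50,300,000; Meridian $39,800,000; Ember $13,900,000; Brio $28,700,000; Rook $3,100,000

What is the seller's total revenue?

Total revenue: $57,400,000

Ordering the bids: 50,300,000 (Tessera), 39,800,000 (Meridian), 28,700,000 (Brio), 13,900,000 (Ember), …
Top 2: Tessera, Meridian.
Highest unsuccessful bid: $28,700,000 → clearing price.
Total revenue = 2 × $28,700,000 = $57,400,000.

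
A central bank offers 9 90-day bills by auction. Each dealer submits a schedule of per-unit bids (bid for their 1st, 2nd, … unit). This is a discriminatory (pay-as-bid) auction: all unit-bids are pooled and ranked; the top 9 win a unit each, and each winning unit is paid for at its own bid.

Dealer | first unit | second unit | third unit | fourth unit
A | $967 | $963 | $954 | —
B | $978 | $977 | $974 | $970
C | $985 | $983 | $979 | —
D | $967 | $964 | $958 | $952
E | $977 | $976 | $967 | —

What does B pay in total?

All unit-bids, highest first — top 9: 985 (C-1), 983 (C-2), 979 (C-3), 978 (B-1), 977 (B-2), 977 (E-1), 976 (E-2), 974 (B-3), 970 (B-4)
Next rejected bid: $967 (not a price — pay-as-bid).
B's winning unit-bids: 978 + 977 + 974 + 970 = $3,899.

B pays $3,899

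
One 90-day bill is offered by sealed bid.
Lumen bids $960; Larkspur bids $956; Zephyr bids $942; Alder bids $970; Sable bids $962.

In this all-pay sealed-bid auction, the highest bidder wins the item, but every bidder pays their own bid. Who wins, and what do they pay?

All-pay sealed-bid auction: the highest bidder wins the item, but every bidder pays their own bid.
Sorting bids: 970 (Alder) > 962 (Sable) > 960 (Lumen) > 956 (Larkspur) > 942 (Zephyr)
Alder is highest and takes the item; every bidder forfeits their bid.

Alder pays $970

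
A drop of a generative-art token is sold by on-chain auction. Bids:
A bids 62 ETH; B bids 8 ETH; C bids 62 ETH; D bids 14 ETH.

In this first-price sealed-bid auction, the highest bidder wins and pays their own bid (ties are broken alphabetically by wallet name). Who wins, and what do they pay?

Rule: the highest bidder wins and pays their own bid.
Sorting bids: 62 (A) > 62 (C) > 14 (D) > 8 (B)
Tie at 62 ETH → A wins by tie-break.
First-price: A pays what they bid, 62 ETH.

A pays 62 ETH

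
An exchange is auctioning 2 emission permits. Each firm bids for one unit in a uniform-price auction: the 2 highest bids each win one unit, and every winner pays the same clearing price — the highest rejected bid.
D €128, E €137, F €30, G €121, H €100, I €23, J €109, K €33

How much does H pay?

H pays €0

Bids ranked high→low: 137 (E), 128 (D), 121 (G), 109 (J), …
The 2 highest are E, D.
Clearing price = highest rejected bid = €121.
H does not win → pays €0.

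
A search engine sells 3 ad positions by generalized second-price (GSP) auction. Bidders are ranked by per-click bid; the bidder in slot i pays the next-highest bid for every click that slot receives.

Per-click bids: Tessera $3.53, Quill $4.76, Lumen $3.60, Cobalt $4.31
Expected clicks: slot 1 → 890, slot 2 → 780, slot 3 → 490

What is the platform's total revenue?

Ranked by bid: $4.76 (Quill) > $4.31 (Cobalt) > $3.60 (Lumen) > $3.53 (Tessera)
Slot 1: Quill pays $4.31 × 890 = $3835.90
Slot 2: Cobalt pays $3.60 × 780 = $2808.00
Slot 3: Lumen pays $3.53 × 490 = $1729.70
Total = $8373.60

Total revenue: $8373.60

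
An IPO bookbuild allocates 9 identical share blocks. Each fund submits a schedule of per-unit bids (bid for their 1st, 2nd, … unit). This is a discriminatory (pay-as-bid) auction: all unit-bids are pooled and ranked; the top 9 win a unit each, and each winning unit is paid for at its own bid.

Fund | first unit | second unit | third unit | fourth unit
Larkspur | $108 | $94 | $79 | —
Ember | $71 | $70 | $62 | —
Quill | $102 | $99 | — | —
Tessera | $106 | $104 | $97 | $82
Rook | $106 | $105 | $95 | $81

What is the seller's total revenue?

Pooled unit-bids ranked (top 9): 108 (Larkspur-1), 106 (Tessera-1), 106 (Rook-1), 105 (Rook-2), 104 (Tessera-2), 102 (Quill-1), 99 (Quill-2), 97 (Tessera-3), 95 (Rook-3)
Next rejected bid: $94 (not a price — pay-as-bid).
Each winning unit pays its own bid.
Revenue = 108 + 106 + 106 + 105 + 104 + 102 + 99 + 97 + 95 = $922.

Total revenue: $922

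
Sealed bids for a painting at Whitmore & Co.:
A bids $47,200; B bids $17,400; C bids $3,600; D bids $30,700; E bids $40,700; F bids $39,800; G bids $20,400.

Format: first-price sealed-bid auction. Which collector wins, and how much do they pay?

A pays $47,200

Sorting bids: 47,200 (A) > 40,700 (E) > 39,800 (F) > 30,700 (D) > 20,400 (G) > 17,400 (B) > …
A has the highest bid and pays exactly that: $47,200.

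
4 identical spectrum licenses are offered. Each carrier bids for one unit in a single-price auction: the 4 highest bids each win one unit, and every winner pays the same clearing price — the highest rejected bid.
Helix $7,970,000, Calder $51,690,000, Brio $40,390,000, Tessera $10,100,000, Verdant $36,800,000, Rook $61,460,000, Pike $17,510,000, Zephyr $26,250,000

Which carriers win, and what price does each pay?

Rook, Calder, Brio, Verdant; each pays $26,250,000

Sorting: 61,460,000 (Rook), 51,690,000 (Calder), 40,390,000 (Brio), 36,800,000 (Verdant), 26,250,000 (Zephyr), 17,510,000 (Pike), …
Top 4: Rook, Calder, Brio, Verdant.
First losing bid is Zephyr's $26,250,000, which sets the uniform price.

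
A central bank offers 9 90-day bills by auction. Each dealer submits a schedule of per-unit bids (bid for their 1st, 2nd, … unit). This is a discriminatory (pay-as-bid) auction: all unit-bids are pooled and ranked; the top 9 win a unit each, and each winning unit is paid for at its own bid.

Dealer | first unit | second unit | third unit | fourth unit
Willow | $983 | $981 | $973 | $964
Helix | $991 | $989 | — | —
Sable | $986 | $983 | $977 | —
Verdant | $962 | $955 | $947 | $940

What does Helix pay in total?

Helix pays $1,980

Merging the schedules and taking the best 9: 991 (Helix-1), 989 (Helix-2), 986 (Sable-1), 983 (Willow-1), 983 (Sable-2), 981 (Willow-2), 977 (Sable-3), 973 (Willow-3), 964 (Willow-4)
Next rejected bid: $962 (not a price — pay-as-bid).
Helix's winning unit-bids: 991 + 989 = $1,980.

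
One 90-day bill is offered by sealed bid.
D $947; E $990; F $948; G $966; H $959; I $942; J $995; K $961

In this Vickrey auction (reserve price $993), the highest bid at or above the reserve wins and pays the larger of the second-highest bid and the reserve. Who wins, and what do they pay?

Bids in order: 995 (J) > 990 (E) > 966 (G) > 961 (K) > 959 (H) > 948 (F) > …
Highest eligible bid: J at $995.
Second-highest bid $990 is below the reserve $993, so the reserve binds → payment $993.

J pays $993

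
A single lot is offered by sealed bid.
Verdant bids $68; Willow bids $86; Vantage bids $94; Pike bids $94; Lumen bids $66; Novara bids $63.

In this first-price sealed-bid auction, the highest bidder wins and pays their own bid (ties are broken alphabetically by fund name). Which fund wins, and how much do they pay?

Bids ranked: 94 (Pike) > 94 (Vantage) > 86 (Willow) > 68 (Verdant) > 66 (Lumen) > 63 (Novara)
Pike and Vantage tie at $94; tie-break gives it to Pike.
Pike has the highest bid and pays exactly that: $94.

Pike pays $94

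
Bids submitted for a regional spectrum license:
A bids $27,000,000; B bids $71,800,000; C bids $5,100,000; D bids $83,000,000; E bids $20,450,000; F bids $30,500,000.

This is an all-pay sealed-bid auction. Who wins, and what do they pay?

Sorting bids: 83,000,000 (D) > 71,800,000 (B) > 30,500,000 (F) > 27,000,000 (A) > 20,450,000 (E) > 5,100,000 (C)
D is highest and takes the item; every bidder forfeits their bid.

D pays $83,000,000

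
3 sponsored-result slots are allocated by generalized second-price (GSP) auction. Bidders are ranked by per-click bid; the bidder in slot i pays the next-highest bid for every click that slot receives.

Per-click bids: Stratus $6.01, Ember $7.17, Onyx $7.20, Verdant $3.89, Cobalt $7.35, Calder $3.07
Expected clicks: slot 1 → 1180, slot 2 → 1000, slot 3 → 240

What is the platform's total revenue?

Per-click bids in order: $7.35 (Cobalt) > $7.20 (Onyx) > $7.17 (Ember) > $6.01 (Stratus) > …
Slot 1: Cobalt pays $7.20 × 1180 = $8496.00
Slot 2: Onyx pays $7.17 × 1000 = $7170.00
Slot 3: Ember pays $6.01 × 240 = $1442.40
Total = $17108.40

Total revenue: $17108.40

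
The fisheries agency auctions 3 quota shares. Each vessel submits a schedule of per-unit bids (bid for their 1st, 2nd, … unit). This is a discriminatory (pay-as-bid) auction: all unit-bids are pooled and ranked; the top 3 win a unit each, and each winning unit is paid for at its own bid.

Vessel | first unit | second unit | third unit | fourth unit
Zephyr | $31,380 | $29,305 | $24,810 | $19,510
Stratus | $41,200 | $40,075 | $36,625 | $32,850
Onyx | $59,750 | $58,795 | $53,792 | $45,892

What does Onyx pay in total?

Onyx pays $172,337

Pooled unit-bids ranked (top 3): 59,750 (Onyx-1), 58,795 (Onyx-2), 53,792 (Onyx-3)
Next rejected bid: $45,892 (not a price — pay-as-bid).
Onyx's winning unit-bids: 59,750 + 58,795 + 53,792 = $172,337.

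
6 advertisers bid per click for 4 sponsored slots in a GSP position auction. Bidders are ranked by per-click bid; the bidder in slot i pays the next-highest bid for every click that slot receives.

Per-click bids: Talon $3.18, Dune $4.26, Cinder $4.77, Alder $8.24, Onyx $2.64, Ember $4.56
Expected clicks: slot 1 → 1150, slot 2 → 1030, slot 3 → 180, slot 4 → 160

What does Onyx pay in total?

Ranked by bid: $8.24 (Alder) > $4.77 (Cinder) > $4.56 (Ember) > $4.26 (Dune) > $3.18 (Talon) > …
Onyx ranks below slot 4 → no slot, pays nothing.

Onyx pays $0.00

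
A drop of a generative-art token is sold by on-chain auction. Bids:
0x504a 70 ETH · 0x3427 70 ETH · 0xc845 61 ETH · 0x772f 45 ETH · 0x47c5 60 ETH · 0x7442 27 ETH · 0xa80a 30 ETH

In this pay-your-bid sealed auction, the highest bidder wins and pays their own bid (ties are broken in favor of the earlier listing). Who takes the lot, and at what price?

0x504a pays 70 ETH

Rule: the highest bidder wins and pays their own bid.
Bids in order: 70 (0x504a) > 70 (0x3427) > 61 (0xc845) > 60 (0x47c5) > 45 (0x772f) > 30 (0xa80a) > …
Tie at 70 ETH → 0x504a wins by tie-break.
0x504a is highest → pays own bid, 70 ETH.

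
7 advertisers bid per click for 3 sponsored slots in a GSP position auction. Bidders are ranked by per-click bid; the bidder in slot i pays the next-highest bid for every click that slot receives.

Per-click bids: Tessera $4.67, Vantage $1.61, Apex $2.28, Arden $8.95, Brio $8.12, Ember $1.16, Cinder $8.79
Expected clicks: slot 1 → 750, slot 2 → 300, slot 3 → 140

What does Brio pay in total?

Brio pays $653.80

Per-click bids in order: $8.95 (Arden) > $8.79 (Cinder) > $8.12 (Brio) > $4.67 (Tessera) > …
Brio holds slot 3 → pays next bid $4.67 × 140 clicks = $653.80.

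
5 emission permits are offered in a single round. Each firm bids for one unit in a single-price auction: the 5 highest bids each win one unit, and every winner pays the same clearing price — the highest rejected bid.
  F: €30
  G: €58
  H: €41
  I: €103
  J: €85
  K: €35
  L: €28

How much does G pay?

G pays €30

Bids ranked high→low: 103 (I), 85 (J), 58 (G), 41 (H), 35 (K), 30 (F), 28 (L)
The 5 highest are I, J, G, H, K.
First losing bid is F's €30, which sets the uniform price.
G wins → pays €30.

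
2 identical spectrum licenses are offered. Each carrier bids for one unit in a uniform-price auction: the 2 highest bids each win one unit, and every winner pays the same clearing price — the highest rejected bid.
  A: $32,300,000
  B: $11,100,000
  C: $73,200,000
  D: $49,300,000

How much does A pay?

Bids ranked high→low: 73,200,000 (C), 49,300,000 (D), 32,300,000 (A), 11,100,000 (B)
Winners (2 units): C, D.
Clearing price = highest rejected bid = $32,300,000.
A does not win → pays $0.

A pays $0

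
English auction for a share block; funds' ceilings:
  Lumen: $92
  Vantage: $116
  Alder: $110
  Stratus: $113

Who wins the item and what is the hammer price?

Limits in order: 116 (Vantage) > 113 (Stratus) > 110 (Alder) > 92 (Lumen)
Bidding ends when Stratus exits at $113; Vantage takes it.

Vantage wins at $113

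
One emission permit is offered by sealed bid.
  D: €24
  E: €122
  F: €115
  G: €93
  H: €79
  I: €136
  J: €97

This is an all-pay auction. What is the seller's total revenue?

Total revenue: €666

Bids in order: 136 (I) > 122 (E) > 115 (F) > 97 (J) > 93 (G) > 79 (H) > …
Every bidder forfeits their bid regardless of winning.
Revenue = 24 + 122 + 115 + 93 + 79 + 136 + 97 = €666.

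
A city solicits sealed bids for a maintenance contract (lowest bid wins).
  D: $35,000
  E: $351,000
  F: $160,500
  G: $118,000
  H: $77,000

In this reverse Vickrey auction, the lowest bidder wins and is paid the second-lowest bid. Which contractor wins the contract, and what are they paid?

Sorting bids: 35,000 (D) < 77,000 (H) < 118,000 (G) < 160,500 (F) < 351,000 (E)
D is lowest; is paid the second-lowest bid, $77,000.

D is paid $77,000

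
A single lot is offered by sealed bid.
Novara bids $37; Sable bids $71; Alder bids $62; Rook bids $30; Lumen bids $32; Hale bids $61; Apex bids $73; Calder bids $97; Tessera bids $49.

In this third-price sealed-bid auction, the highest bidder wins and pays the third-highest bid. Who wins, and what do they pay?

Third-price sealed-bid auction: the highest bidder wins and pays the third-highest bid.
Bids in order: 97 (Calder) > 73 (Apex) > 71 (Sable) > 62 (Alder) > 61 (Hale) > 49 (Tessera) > …
Calder is highest; pays the third-highest bid, $71.

Calder pays $71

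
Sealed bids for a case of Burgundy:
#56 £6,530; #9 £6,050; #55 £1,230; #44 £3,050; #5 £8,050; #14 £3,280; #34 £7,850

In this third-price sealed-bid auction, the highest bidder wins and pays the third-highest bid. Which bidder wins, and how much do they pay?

Rule: the highest bidder wins and pays the third-highest bid.
Sorting bids: 8,050 (#5) > 7,850 (#34) > 6,530 (#56) > 6,050 (#9) > 3,280 (#14) > 3,050 (#44) > …
#5 is highest; pays the third-highest bid, £6,530.

#5 pays £6,530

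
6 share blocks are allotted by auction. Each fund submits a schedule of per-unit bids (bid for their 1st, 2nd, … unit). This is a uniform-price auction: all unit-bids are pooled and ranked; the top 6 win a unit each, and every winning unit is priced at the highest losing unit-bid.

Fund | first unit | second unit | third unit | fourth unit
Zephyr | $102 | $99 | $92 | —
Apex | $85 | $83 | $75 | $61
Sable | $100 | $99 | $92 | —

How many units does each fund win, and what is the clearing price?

Sable 3, Zephyr 3; clearing price $85

Merging the schedules and taking the best 6: 102 (Zephyr-1), 100 (Sable-1), 99 (Zephyr-2), 99 (Sable-2), 92 (Zephyr-3), 92 (Sable-3)
The (k+1)-th unit-bid is $85.
Allocation: Sable 3, Zephyr 3.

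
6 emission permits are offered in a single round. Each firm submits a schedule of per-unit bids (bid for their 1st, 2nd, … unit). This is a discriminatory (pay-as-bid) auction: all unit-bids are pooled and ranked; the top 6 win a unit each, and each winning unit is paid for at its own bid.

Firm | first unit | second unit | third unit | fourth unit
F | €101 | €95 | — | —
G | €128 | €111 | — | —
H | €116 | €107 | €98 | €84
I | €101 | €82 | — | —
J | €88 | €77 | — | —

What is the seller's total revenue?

Merging the schedules and taking the best 6: 128 (G-1), 116 (H-1), 111 (G-2), 107 (H-2), 101 (F-1), 101 (I-1)
Next rejected bid: €98 (not a price — pay-as-bid).
Each winning unit pays its own bid.
Revenue = 128 + 116 + 111 + 107 + 101 + 101 = €664.

Total revenue: €664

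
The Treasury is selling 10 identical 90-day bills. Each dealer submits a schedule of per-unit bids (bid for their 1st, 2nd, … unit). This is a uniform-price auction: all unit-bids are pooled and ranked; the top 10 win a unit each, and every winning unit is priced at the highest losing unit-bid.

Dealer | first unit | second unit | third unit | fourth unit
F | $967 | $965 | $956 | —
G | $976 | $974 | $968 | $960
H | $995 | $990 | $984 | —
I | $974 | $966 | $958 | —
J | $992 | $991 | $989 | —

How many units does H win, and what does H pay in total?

H: 3 units, pays $2,901

Pooled unit-bids ranked (top 10): 995 (H-1), 992 (J-1), 991 (J-2), 990 (H-2), 989 (J-3), 984 (H-3), 976 (G-1), 974 (G-2), 974 (I-1), 968 (G-3)
First bid not allocated: $967.
H wins 3 unit(s) at $967 each.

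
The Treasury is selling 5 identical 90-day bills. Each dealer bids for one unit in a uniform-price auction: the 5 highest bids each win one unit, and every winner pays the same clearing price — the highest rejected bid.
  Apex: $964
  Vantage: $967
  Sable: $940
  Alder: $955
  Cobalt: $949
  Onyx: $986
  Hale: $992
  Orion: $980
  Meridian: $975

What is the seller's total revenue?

Total revenue: $4,820

Ordering the bids: 992 (Hale), 986 (Onyx), 980 (Orion), 975 (Meridian), 967 (Vantage), 964 (Apex), 955 (Alder), …
The 5 highest are Hale, Onyx, Orion, Meridian, Vantage.
Highest unsuccessful bid: $964 → clearing price.
Total revenue = 5 × $964 = $4,820.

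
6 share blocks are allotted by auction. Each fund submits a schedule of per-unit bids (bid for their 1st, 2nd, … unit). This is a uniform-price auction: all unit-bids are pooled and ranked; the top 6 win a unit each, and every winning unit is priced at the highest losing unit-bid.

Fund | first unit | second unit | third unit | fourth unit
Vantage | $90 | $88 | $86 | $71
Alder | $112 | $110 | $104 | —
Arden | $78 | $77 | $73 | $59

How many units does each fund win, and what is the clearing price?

Alder 3, Vantage 3; clearing price $78

Pooled unit-bids ranked (top 6): 112 (Alder-1), 110 (Alder-2), 104 (Alder-3), 90 (Vantage-1), 88 (Vantage-2), 86 (Vantage-3)
The (k+1)-th unit-bid is $78.
Allocation: Alder 3, Vantage 3.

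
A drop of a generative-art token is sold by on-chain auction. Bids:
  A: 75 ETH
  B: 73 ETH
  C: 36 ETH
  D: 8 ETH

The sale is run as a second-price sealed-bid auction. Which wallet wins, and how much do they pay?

Bids in order: 75 (A) > 73 (B) > 36 (C) > 8 (D)
A wins with the highest bid; price is set by the runner-up at 73 ETH.

A pays 73 ETH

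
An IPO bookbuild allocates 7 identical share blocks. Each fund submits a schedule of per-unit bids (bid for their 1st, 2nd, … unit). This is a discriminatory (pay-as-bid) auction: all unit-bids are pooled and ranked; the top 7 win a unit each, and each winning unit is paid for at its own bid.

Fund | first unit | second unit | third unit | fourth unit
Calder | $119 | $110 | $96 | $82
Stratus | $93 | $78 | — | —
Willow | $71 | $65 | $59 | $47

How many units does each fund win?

Calder 4, Stratus 2, Willow 1

Pooled unit-bids ranked (top 7): 119 (Calder-1), 110 (Calder-2), 96 (Calder-3), 93 (Stratus-1), 82 (Calder-4), 78 (Stratus-2), 71 (Willow-1)
Next rejected bid: $65 (not a price — pay-as-bid).
Allocation: Calder 4, Stratus 2, Willow 1.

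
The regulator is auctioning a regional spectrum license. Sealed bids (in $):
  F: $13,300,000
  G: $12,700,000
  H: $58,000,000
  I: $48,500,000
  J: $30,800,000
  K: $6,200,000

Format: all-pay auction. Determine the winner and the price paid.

All-pay auction: the highest bidder wins the item, but every bidder pays their own bid.
Sorting bids: 58,000,000 (H) > 48,500,000 (I) > 30,800,000 (J) > 13,300,000 (F) > 12,700,000 (G) > 6,200,000 (K)
H is highest and takes the item; every bidder forfeits their bid.

H pays $58,000,000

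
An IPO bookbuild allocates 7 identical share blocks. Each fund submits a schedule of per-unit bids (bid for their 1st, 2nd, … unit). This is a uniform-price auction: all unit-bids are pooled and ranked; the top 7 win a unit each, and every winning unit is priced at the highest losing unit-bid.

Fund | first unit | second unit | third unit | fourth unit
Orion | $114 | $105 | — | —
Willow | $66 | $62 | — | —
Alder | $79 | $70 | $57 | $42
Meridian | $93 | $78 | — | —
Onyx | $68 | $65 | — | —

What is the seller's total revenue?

All unit-bids, highest first — top 7: 114 (Orion-1), 105 (Orion-2), 93 (Meridian-1), 79 (Alder-1), 78 (Meridian-2), 70 (Alder-2), 68 (Onyx-1)
Highest rejected unit-bid = $66.
Allocation: Alder 2, Meridian 2, Onyx 1, Orion 2. Every unit priced at $66.
Revenue = 7 × 66 = $462.

Total revenue: $462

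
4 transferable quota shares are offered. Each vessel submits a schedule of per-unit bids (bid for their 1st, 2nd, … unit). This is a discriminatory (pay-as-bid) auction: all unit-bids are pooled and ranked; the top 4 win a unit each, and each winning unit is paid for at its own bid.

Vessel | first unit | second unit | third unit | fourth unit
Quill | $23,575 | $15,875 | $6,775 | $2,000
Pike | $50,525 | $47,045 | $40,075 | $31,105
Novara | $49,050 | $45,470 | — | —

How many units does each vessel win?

Novara 2, Pike 2

Merging the schedules and taking the best 4: 50,525 (Pike-1), 49,050 (Novara-1), 47,045 (Pike-2), 45,470 (Novara-2)
Next rejected bid: $40,075 (not a price — pay-as-bid).
Allocation: Novara 2, Pike 2.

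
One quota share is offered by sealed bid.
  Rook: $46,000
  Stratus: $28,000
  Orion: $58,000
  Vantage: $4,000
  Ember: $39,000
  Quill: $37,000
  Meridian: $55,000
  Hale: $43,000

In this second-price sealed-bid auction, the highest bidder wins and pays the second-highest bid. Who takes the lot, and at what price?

Orion pays $55,000

Bids ranked: 58,000 (Orion) > 55,000 (Meridian) > 46,000 (Rook) > 43,000 (Hale) > 39,000 (Ember) > 37,000 (Quill) > …
Second-price: Orion pays Meridian's bid of $55,000.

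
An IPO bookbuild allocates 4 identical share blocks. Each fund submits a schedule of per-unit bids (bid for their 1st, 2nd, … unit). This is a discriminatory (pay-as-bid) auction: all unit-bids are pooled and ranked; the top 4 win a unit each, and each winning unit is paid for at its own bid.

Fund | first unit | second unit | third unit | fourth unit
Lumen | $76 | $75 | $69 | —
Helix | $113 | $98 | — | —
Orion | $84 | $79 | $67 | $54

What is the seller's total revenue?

Pooled unit-bids ranked (top 4): 113 (Helix-1), 98 (Helix-2), 84 (Orion-1), 79 (Orion-2)
Next rejected bid: $76 (not a price — pay-as-bid).
Each winning unit pays its own bid.
Revenue = 113 + 98 + 84 + 79 = $374.

Total revenue: $374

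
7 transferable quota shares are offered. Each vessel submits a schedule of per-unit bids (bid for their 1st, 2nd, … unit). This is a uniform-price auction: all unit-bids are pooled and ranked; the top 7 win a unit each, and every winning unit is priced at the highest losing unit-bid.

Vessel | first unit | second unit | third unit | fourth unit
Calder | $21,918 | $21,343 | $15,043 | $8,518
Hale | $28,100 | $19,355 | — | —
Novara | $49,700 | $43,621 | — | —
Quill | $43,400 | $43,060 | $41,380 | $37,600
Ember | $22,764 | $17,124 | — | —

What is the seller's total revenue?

Total revenue: $159,348

Merging the schedules and taking the best 7: 49,700 (Novara-1), 43,621 (Novara-2), 43,400 (Quill-1), 43,060 (Quill-2), 41,380 (Quill-3), 37,600 (Quill-4), 28,100 (Hale-1)
The (k+1)-th unit-bid is $22,764.
Allocation: Hale 1, Novara 2, Quill 4. Every unit priced at $22,764.
Revenue = 7 × 22,764 = $159,348.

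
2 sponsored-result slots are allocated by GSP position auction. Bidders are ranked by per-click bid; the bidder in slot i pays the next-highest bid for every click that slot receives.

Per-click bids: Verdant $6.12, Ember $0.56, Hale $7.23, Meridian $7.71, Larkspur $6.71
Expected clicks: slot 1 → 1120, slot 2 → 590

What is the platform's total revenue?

Per-click bids in order: $7.71 (Meridian) > $7.23 (Hale) > $6.71 (Larkspur) > …
Slot 1: Meridian pays $7.23 × 1120 = $8097.60
Slot 2: Hale pays $6.71 × 590 = $3958.90
Total = $12056.50

Total revenue: $12056.50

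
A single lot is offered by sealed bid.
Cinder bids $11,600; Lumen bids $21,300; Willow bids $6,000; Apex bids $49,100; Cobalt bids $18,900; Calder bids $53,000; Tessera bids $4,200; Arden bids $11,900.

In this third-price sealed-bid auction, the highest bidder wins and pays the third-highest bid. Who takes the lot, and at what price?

Calder pays $21,300

Rule: the highest bidder wins and pays the third-highest bid.
Bids in order: 53,000 (Calder) > 49,100 (Apex) > 21,300 (Lumen) > 18,900 (Cobalt) > 11,900 (Arden) > 11,600 (Cinder) > …
Calder wins; payment is bid #3 in the ranking = $21,300.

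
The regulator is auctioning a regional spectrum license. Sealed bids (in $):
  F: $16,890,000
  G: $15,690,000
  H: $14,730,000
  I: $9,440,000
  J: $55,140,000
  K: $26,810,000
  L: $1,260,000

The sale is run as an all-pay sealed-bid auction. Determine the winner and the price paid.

Bids ranked: 55,140,000 (J) > 26,810,000 (K) > 16,890,000 (F) > 15,690,000 (G) > 14,730,000 (H) > 9,440,000 (I) > …
J is highest and takes the item; every bidder forfeits their bid.

J pays $55,140,000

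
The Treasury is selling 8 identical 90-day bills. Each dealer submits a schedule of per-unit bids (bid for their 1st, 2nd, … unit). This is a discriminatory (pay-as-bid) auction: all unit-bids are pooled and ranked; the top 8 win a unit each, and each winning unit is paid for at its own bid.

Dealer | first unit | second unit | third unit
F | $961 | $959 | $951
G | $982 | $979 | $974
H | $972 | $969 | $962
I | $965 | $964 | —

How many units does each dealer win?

G 3, H 3, I 2

All unit-bids, highest first — top 8: 982 (G-1), 979 (G-2), 974 (G-3), 972 (H-1), 969 (H-2), 965 (I-1), 964 (I-2), 962 (H-3)
Next rejected bid: $961 (not a price — pay-as-bid).
Allocation: G 3, H 3, I 2.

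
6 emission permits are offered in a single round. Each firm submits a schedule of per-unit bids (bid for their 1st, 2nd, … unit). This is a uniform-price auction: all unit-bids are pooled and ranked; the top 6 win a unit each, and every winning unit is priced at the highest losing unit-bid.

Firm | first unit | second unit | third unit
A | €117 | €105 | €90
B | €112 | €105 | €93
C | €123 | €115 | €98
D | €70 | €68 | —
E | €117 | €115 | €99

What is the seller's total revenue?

Pooled unit-bids ranked (top 6): 123 (C-1), 117 (A-1), 117 (E-1), 115 (C-2), 115 (E-2), 112 (B-1)
Highest rejected unit-bid = €105.
Allocation: A 1, B 1, C 2, E 2. Every unit priced at €105.
Revenue = 6 × 105 = €630.

Total revenue: €630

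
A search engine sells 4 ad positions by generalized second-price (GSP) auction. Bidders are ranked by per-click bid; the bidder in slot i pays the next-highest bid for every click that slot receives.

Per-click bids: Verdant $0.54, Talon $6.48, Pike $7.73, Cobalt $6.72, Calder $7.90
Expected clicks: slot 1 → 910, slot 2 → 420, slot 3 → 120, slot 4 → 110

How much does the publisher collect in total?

Total revenue: $10693.70

Per-click bids in order: $7.90 (Calder) > $7.73 (Pike) > $6.72 (Cobalt) > $6.48 (Talon) > $0.54 (Verdant)
Slot 1: Calder pays $7.73 × 910 = $7034.30
Slot 2: Pike pays $6.72 × 420 = $2822.40
Slot 3: Cobalt pays $6.48 × 120 = $777.60
Slot 4: Talon pays $0.54 × 110 = $59.40
Total = $10693.70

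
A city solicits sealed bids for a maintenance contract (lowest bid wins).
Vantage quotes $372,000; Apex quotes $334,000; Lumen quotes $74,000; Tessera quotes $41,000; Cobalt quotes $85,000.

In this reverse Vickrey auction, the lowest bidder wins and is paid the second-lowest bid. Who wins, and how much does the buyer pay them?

Bids in order: 41,000 (Tessera) < 74,000 (Lumen) < 85,000 (Cobalt) < 334,000 (Apex) < 372,000 (Vantage)
Tessera wins with the lowest bid; price is set by the runner-up at $74,000.

Tessera is paid $74,000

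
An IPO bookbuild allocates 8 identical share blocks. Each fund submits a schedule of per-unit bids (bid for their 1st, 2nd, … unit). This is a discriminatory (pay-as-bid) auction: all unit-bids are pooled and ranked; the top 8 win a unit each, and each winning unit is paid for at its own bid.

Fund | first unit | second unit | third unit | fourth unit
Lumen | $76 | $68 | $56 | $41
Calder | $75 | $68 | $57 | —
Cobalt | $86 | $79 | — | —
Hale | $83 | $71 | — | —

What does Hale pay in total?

Hale pays $154

Merging the schedules and taking the best 8: 86 (Cobalt-1), 83 (Hale-1), 79 (Cobalt-2), 76 (Lumen-1), 75 (Calder-1), 71 (Hale-2), 68 (Lumen-2), 68 (Calder-2)
Next rejected bid: $57 (not a price — pay-as-bid).
Hale's winning unit-bids: 83 + 71 = $154.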